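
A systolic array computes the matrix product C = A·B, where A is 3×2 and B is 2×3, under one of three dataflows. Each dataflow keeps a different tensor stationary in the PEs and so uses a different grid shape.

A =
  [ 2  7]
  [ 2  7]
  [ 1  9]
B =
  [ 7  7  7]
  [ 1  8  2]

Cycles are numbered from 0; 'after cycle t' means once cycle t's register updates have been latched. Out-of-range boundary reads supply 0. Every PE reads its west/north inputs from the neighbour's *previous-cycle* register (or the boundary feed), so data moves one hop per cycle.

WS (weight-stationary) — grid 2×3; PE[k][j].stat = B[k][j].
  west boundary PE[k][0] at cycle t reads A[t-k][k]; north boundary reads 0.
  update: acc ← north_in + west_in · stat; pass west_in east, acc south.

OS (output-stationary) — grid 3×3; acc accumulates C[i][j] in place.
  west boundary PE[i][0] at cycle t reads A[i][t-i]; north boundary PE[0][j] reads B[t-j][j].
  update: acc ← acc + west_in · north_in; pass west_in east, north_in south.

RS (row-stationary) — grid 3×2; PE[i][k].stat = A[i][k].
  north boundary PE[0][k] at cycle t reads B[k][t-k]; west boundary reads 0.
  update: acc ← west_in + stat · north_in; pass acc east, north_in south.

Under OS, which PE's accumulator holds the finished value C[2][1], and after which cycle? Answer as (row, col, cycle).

(row, col, cycle) = (2, 1, 4)

OS: C[2][1] accumulates in PE[2][1]:
  [0] (2,1) acc=0 (h:0 v:0)
  [1] (2,1) acc=0 (h:0 v:0)
  [2] (2,1) acc=0 (h:0 v:0)
  [3] (2,1) acc=7 (h:1 v:7)
  [4] (2,1) acc=79 (h:9 v:8)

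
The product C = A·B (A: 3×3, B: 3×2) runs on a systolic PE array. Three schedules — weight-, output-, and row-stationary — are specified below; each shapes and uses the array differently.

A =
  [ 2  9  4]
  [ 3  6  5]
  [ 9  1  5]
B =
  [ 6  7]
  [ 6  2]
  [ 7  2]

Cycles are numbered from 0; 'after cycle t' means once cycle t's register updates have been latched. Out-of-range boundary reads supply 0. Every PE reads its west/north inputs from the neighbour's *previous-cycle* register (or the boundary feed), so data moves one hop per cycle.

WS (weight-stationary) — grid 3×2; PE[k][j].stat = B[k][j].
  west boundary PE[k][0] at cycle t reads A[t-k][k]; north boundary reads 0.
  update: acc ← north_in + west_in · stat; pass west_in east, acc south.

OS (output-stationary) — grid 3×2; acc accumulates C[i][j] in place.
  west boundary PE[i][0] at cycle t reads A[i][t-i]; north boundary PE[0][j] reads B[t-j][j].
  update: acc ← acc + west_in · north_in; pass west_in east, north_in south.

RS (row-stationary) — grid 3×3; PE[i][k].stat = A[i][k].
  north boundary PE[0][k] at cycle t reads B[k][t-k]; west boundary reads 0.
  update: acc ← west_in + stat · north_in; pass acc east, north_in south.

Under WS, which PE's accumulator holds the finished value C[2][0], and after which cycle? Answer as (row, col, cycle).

(row, col, cycle) = (2, 0, 4)

WS — PE[2][0] is where C[2][0] collects:
  step 0 · PE2,0: acc=0; fwd→0 fwd↓0
  step 1 · PE2,0: acc=0; fwd→0 fwd↓0
  step 2 · PE2,0: acc=94; fwd→4 fwd↓94
  step 3 · PE2,0: acc=89; fwd→5 fwd↓89
  step 4 · PE2,0: acc=95; fwd→5 fwd↓95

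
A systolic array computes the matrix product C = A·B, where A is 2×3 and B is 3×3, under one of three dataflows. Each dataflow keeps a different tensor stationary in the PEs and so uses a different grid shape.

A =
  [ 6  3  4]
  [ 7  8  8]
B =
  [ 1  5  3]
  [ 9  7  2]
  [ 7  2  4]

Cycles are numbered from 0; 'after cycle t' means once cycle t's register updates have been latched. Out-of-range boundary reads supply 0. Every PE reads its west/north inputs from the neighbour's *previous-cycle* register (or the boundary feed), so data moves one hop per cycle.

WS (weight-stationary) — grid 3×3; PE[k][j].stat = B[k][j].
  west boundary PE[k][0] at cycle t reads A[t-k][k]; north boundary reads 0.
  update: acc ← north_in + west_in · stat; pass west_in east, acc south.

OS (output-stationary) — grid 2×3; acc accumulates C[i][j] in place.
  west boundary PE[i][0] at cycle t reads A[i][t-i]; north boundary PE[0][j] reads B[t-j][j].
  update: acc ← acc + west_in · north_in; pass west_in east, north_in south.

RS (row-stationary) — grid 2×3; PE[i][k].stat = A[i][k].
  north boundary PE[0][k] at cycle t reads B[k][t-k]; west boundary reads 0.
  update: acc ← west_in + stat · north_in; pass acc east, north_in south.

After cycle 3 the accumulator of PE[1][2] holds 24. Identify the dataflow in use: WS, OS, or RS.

dataflow = WS

WS (3×3 grid), PE[1][2]:
  t=0 PE[1][2]: acc=0 h=0 v=0
  t=1 PE[1][2]: acc=0 h=0 v=0
  t=2 PE[1][2]: acc=0 h=0 v=0
  t=3 PE[1][2]: acc=24 h=3 v=24
OS (2×3 grid), PE[1][2]:
  t=0 PE[1][2]: acc=0 h=0 v=0
  t=1 PE[1][2]: acc=0 h=0 v=0
  t=2 PE[1][2]: acc=0 h=0 v=0
  t=3 PE[1][2]: acc=21 h=7 v=3
RS (2×3 grid), PE[1][2]:
  t=0 PE[1][2]: acc=0 h=0 v=0
  t=1 PE[1][2]: acc=0 h=0 v=0
  t=2 PE[1][2]: acc=0 h=0 v=0
  t=3 PE[1][2]: acc=135 h=135 v=7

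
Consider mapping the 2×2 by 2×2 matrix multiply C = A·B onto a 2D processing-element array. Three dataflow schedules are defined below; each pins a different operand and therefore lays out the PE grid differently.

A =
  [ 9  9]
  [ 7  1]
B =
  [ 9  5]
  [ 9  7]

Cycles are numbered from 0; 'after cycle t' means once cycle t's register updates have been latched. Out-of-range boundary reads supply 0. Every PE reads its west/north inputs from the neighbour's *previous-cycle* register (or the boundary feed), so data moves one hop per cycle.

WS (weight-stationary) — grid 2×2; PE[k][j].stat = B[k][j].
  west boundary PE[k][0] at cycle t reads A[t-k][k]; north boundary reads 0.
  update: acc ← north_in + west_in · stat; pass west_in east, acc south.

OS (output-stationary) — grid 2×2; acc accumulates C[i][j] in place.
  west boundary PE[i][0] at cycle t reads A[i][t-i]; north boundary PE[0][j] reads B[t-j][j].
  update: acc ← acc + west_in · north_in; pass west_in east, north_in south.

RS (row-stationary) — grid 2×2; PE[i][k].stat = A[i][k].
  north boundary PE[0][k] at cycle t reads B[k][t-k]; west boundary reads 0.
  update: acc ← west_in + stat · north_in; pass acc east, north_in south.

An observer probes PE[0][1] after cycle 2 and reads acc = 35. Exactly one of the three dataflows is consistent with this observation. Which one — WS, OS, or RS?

dataflow = WS

WS [2×2] PE[0][1] across cycles:
  step 0 · PE0,1: acc=0; fwd→0 fwd↓0
  step 1 · PE0,1: acc=45; fwd→9 fwd↓45
  step 2 · PE0,1: acc=35; fwd→7 fwd↓35
OS [2×2] PE[0][1] across cycles:
  step 0 · PE0,1: acc=0; fwd→0 fwd↓0
  step 1 · PE0,1: acc=45; fwd→9 fwd↓5
  step 2 · PE0,1: acc=108; fwd→9 fwd↓7
RS [2×2] PE[0][1] across cycles:
  step 0 · PE0,1: acc=0; fwd→0 fwd↓0
  step 1 · PE0,1: acc=162; fwd→162 fwd↓9
  step 2 · PE0,1: acc=108; fwd→108 fwd↓7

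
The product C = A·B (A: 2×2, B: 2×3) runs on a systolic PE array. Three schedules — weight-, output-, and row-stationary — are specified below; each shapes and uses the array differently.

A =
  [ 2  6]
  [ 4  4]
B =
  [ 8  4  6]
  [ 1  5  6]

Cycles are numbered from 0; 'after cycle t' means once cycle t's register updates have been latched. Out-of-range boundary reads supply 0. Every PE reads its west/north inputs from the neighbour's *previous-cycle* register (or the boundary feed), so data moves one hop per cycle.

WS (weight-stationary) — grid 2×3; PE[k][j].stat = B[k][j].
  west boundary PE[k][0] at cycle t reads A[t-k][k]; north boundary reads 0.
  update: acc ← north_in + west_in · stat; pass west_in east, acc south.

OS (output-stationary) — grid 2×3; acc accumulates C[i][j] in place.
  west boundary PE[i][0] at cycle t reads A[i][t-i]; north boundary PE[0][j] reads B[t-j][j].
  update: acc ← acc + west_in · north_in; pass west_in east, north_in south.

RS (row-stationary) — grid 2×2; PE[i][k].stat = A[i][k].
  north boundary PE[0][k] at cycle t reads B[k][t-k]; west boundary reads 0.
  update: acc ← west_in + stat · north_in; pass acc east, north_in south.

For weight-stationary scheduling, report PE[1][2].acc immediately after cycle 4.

WS (2×3). Following PE[1][2] plus its west/north inputs:
  0: (0,2).acc=0  regs=<0,0>
  0: (1,1).acc=0  regs=<0,0>
  0: (1,2).acc=0  regs=<0,0>
  1: (0,2).acc=0  regs=<0,0>
  1: (1,1).acc=0  regs=<0,0>
  1: (1,2).acc=0  regs=<0,0>
  2: (0,2).acc=12  regs=<2,12>
  2: (1,1).acc=38  regs=<6,38>
  2: (1,2).acc=0  regs=<0,0>
  3: (0,2).acc=24  regs=<4,24>
  3: (1,1).acc=36  regs=<4,36>
  3: (1,2).acc=48  regs=<6,48>
  4: (0,2).acc=0  regs=<0,0>
  4: (1,1).acc=0  regs=<0,0>
  4: (1,2).acc=48  regs=<4,48>

PE[1][2].acc = 48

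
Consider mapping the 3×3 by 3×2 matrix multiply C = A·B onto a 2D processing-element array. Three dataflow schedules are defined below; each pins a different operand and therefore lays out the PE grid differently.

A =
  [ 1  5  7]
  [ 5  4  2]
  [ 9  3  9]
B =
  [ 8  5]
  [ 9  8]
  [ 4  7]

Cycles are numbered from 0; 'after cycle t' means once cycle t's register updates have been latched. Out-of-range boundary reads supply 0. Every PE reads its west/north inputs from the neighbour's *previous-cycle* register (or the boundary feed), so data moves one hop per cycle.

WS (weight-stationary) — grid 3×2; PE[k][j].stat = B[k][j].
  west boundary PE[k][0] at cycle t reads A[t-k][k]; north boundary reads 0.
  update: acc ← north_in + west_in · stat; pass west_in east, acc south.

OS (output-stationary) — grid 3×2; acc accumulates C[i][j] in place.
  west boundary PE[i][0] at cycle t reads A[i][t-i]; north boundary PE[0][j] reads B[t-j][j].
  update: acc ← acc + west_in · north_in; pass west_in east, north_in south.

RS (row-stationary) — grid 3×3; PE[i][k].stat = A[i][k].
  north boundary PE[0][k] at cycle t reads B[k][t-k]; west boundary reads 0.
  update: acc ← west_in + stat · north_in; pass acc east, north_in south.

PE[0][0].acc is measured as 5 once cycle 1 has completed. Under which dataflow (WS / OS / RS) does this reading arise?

dataflow = RS

Under WS (3×2), PE[0][0]:
  @0  [0,0]  acc 8  |  →1  ↓8
  @1  [0,0]  acc 40  |  →5  ↓40
Under OS (3×2), PE[0][0]:
  @0  [0,0]  acc 8  |  →1  ↓8
  @1  [0,0]  acc 53  |  →5  ↓9
Under RS (3×3), PE[0][0]:
  @0  [0,0]  acc 8  |  →8  ↓8
  @1  [0,0]  acc 5  |  →5  ↓5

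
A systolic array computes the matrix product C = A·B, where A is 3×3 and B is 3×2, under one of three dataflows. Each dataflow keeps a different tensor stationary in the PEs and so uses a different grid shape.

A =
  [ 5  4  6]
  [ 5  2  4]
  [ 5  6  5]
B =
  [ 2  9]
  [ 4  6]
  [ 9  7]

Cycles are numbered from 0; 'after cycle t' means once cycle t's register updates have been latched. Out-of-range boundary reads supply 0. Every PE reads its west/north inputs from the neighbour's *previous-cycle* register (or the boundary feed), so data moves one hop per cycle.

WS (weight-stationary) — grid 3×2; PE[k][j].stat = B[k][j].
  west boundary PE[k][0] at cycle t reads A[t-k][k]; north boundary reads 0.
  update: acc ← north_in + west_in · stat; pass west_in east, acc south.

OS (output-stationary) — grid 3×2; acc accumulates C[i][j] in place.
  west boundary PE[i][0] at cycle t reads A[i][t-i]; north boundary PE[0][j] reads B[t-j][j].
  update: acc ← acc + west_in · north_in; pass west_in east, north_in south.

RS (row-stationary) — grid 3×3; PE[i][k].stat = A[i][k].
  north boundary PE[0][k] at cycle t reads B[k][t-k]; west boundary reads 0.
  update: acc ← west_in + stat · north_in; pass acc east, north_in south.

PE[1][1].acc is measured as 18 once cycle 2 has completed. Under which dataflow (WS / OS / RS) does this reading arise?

dataflow = RS

WS [3×2] PE[1][1] across cycles:
  cycle 0: PE[1][1] → acc 0, east 0, south 0
  cycle 1: PE[1][1] → acc 0, east 0, south 0
  cycle 2: PE[1][1] → acc 69, east 4, south 69
OS [3×2] PE[1][1] across cycles:
  cycle 0: PE[1][1] → acc 0, east 0, south 0
  cycle 1: PE[1][1] → acc 0, east 0, south 0
  cycle 2: PE[1][1] → acc 45, east 5, south 9
RS [3×3] PE[1][1] across cycles:
  cycle 0: PE[1][1] → acc 0, east 0, south 0
  cycle 1: PE[1][1] → acc 0, east 0, south 0
  cycle 2: PE[1][1] → acc 18, east 18, south 4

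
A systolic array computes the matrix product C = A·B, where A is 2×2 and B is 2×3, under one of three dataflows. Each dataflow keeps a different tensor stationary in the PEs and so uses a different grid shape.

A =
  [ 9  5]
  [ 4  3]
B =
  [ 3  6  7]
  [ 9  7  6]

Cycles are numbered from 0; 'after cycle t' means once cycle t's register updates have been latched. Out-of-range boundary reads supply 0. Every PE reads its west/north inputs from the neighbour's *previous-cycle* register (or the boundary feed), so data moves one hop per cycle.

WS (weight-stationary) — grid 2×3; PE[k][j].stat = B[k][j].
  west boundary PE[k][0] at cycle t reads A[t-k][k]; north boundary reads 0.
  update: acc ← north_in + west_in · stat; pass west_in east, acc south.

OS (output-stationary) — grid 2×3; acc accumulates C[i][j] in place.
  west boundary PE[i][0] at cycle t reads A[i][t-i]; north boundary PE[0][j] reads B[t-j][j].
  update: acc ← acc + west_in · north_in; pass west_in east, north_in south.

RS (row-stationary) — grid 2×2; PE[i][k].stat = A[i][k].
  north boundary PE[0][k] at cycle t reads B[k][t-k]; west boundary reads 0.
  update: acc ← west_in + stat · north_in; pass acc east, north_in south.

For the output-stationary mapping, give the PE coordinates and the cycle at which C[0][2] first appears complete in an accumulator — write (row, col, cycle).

OS — PE[0][2] is where C[0][2] collects:
  c0 r0c2: 0 / 0 / 0
  c1 r0c2: 0 / 0 / 0
  c2 r0c2: 63 / 9 / 7
  c3 r0c2: 93 / 5 / 6

(row, col, cycle) = (0, 2, 3)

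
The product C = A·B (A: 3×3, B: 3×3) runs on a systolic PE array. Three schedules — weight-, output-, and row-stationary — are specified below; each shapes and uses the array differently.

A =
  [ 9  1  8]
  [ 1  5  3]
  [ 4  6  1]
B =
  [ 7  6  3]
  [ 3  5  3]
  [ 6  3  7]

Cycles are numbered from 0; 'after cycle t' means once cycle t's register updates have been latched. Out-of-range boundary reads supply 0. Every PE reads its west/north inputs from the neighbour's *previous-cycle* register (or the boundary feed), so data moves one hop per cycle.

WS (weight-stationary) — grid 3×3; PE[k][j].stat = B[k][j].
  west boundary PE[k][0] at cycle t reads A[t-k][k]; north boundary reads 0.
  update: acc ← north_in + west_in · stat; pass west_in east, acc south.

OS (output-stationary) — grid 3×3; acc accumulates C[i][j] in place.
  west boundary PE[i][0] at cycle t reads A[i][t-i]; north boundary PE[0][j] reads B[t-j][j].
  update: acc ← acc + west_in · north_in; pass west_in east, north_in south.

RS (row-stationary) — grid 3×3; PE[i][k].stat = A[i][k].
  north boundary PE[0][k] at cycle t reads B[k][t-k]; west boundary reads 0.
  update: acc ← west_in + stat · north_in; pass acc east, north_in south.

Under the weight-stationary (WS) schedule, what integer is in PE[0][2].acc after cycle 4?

WS on a 3×3 grid — tracing PE[0][2] and its feeders:
  @0  [0,1]  acc 0  |  →0  ↓0
  @0  [0,2]  acc 0  |  →0  ↓0
  @1  [0,1]  acc 54  |  →9  ↓54
  @1  [0,2]  acc 0  |  →0  ↓0
  @2  [0,1]  acc 6  |  →1  ↓6
  @2  [0,2]  acc 27  |  →9  ↓27
  @3  [0,1]  acc 24  |  →4  ↓24
  @3  [0,2]  acc 3  |  →1  ↓3
  @4  [0,1]  acc 0  |  →0  ↓0
  @4  [0,2]  acc 12  |  →4  ↓12

PE[0][2].acc = 12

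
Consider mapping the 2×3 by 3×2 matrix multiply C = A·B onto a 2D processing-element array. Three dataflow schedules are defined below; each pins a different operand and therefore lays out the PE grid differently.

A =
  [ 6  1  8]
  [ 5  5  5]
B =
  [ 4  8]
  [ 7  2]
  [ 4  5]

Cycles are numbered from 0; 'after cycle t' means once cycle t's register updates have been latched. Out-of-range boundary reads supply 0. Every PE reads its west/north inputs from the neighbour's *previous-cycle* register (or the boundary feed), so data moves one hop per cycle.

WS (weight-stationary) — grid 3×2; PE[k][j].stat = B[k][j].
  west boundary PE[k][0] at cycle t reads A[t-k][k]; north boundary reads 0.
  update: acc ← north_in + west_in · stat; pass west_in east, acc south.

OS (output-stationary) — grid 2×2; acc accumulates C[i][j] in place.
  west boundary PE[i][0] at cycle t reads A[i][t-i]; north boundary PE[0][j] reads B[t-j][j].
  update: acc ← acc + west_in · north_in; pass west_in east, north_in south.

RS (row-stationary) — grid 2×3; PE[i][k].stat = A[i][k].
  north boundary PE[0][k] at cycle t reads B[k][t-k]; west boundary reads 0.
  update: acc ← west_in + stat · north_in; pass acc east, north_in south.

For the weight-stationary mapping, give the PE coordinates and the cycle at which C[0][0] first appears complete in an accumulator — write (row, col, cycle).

WS: C[0][0] accumulates in PE[2][0]:
  0: (2,0).acc=0  regs=<0,0>
  1: (2,0).acc=0  regs=<0,0>
  2: (2,0).acc=63  regs=<8,63>

(row, col, cycle) = (2, 0, 2)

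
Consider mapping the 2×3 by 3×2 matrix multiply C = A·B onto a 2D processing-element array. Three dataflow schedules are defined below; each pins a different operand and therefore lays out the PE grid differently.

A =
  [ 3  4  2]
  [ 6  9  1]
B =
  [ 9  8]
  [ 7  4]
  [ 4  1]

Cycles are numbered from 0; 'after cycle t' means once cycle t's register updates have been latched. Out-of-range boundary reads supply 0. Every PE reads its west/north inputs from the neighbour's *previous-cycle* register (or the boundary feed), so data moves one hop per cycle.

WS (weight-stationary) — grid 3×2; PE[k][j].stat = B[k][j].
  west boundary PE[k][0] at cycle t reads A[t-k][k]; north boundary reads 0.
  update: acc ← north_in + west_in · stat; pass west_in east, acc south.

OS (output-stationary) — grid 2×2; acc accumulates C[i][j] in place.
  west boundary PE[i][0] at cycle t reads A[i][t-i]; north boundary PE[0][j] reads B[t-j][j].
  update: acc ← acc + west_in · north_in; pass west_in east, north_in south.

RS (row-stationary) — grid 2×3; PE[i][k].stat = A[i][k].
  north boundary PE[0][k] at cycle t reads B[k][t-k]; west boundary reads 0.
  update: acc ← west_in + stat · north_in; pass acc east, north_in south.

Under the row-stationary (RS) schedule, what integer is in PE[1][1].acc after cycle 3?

RS on a 2×3 grid — tracing PE[1][1] and its feeders:
  0: (0,1).acc=0  regs=<0,0>
  0: (1,0).acc=0  regs=<0,0>
  0: (1,1).acc=0  regs=<0,0>
  1: (0,1).acc=55  regs=<55,7>
  1: (1,0).acc=54  regs=<54,9>
  1: (1,1).acc=0  regs=<0,0>
  2: (0,1).acc=40  regs=<40,4>
  2: (1,0).acc=48  regs=<48,8>
  2: (1,1).acc=117  regs=<117,7>
  3: (0,1).acc=0  regs=<0,0>
  3: (1,0).acc=0  regs=<0,0>
  3: (1,1).acc=84  regs=<84,4>

PE[1][1].acc = 84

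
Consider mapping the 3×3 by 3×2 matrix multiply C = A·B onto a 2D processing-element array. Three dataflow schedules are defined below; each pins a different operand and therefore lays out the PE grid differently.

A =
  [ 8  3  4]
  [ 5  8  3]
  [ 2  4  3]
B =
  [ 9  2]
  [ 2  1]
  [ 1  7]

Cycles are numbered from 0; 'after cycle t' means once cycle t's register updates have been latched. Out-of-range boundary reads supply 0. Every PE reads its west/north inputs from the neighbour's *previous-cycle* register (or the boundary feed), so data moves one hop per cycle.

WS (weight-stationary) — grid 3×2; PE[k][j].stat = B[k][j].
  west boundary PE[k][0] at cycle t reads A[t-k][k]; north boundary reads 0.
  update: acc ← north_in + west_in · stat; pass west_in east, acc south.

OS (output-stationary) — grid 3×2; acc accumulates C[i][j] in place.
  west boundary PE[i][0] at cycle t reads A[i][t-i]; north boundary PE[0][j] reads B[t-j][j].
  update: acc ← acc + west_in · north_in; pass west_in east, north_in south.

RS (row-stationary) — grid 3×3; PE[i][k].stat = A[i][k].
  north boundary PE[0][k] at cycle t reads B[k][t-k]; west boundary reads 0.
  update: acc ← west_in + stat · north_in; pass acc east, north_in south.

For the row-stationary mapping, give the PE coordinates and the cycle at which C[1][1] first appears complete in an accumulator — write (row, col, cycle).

RS: C[1][1] accumulates in PE[1][2]:
  0: (1,2).acc=0  regs=<0,0>
  1: (1,2).acc=0  regs=<0,0>
  2: (1,2).acc=0  regs=<0,0>
  3: (1,2).acc=64  regs=<64,1>
  4: (1,2).acc=39  regs=<39,7>

(row, col, cycle) = (1, 2, 4)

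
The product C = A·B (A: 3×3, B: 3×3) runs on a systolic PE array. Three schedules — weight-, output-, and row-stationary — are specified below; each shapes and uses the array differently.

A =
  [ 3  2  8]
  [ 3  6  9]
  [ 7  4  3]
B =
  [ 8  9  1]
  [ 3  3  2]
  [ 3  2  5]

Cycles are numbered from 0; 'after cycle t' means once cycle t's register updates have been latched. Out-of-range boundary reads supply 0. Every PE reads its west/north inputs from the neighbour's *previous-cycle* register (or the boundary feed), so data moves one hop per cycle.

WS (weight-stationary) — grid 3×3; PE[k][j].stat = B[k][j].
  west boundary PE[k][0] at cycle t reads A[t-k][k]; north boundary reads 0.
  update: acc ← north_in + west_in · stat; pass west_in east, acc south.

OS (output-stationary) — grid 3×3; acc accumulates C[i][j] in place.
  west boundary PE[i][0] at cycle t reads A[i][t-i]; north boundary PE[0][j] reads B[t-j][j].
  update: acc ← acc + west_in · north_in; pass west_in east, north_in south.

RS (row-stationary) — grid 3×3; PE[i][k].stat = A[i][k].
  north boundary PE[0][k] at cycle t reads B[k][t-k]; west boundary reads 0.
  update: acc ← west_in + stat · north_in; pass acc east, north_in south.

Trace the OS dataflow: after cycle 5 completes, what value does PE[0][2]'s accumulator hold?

Tracing OS — 3×3 array, target PE[0][2]:
  cycle 0: PE[0][1] → acc 0, east 0, south 0
  cycle 0: PE[0][2] → acc 0, east 0, south 0
  cycle 1: PE[0][1] → acc 27, east 3, south 9
  cycle 1: PE[0][2] → acc 0, east 0, south 0
  cycle 2: PE[0][1] → acc 33, east 2, south 3
  cycle 2: PE[0][2] → acc 3, east 3, south 1
  cycle 3: PE[0][1] → acc 49, east 8, south 2
  cycle 3: PE[0][2] → acc 7, east 2, south 2
  cycle 4: PE[0][1] → acc 49, east 0, south 0
  cycle 4: PE[0][2] → acc 47, east 8, south 5
  cycle 5: PE[0][1] → acc 49, east 0, south 0
  cycle 5: PE[0][2] → acc 47, east 0, south 0

PE[0][2].acc = 47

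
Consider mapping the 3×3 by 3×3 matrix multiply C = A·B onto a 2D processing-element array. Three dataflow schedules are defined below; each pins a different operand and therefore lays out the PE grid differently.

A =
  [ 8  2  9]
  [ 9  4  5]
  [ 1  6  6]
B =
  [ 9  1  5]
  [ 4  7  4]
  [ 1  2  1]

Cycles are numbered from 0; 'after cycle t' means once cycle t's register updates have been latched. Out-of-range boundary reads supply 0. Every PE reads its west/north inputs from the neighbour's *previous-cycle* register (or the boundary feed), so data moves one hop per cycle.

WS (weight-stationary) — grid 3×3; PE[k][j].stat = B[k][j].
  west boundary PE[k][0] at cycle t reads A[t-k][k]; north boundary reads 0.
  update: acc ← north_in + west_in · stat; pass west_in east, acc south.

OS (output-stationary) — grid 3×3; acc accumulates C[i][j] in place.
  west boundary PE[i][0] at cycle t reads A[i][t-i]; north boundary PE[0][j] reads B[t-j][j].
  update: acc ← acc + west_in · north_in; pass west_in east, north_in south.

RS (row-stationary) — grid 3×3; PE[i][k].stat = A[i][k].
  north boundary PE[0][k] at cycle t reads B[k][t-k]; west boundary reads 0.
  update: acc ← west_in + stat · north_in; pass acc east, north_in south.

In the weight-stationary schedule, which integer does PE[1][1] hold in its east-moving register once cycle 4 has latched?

Tracing WS — 3×3 array, target PE[1][1]:
  c0 r0c1: 0 / 0 / 0
  c0 r1c0: 0 / 0 / 0
  c0 r1c1: 0 / 0 / 0
  c1 r0c1: 8 / 8 / 8
  c1 r1c0: 80 / 2 / 80
  c1 r1c1: 0 / 0 / 0
  c2 r0c1: 9 / 9 / 9
  c2 r1c0: 97 / 4 / 97
  c2 r1c1: 22 / 2 / 22
  c3 r0c1: 1 / 1 / 1
  c3 r1c0: 33 / 6 / 33
  c3 r1c1: 37 / 4 / 37
  c4 r0c1: 0 / 0 / 0
  c4 r1c0: 0 / 0 / 0
  c4 r1c1: 43 / 6 / 43

register = 6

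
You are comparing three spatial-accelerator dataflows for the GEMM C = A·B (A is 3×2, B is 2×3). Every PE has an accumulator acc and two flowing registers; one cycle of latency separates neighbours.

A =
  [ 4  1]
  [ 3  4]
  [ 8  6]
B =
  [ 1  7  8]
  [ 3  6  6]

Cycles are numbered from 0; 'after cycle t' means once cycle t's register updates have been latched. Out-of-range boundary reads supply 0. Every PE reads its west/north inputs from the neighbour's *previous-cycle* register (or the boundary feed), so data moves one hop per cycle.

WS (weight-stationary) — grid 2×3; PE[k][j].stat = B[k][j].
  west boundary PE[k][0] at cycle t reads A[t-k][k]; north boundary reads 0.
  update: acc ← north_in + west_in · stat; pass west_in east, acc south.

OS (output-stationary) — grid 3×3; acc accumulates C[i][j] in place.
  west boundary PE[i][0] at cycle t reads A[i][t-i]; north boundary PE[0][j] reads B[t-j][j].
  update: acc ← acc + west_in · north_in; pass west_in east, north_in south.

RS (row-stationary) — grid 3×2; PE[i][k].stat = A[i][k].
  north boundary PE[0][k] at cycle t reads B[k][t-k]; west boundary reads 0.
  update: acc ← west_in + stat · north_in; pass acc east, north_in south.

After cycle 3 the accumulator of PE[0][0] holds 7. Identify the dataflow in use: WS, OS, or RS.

WS [2×3] PE[0][0] across cycles:
  step 0 · PE0,0: acc=4; fwd→4 fwd↓4
  step 1 · PE0,0: acc=3; fwd→3 fwd↓3
  step 2 · PE0,0: acc=8; fwd→8 fwd↓8
  step 3 · PE0,0: acc=0; fwd→0 fwd↓0
OS [3×3] PE[0][0] across cycles:
  step 0 · PE0,0: acc=4; fwd→4 fwd↓1
  step 1 · PE0,0: acc=7; fwd→1 fwd↓3
  step 2 · PE0,0: acc=7; fwd→0 fwd↓0
  step 3 · PE0,0: acc=7; fwd→0 fwd↓0
RS [3×2] PE[0][0] across cycles:
  step 0 · PE0,0: acc=4; fwd→4 fwd↓1
  step 1 · PE0,0: acc=28; fwd→28 fwd↓7
  step 2 · PE0,0: acc=32; fwd→32 fwd↓8
  step 3 · PE0,0: acc=0; fwd→0 fwd↓0

dataflow = OS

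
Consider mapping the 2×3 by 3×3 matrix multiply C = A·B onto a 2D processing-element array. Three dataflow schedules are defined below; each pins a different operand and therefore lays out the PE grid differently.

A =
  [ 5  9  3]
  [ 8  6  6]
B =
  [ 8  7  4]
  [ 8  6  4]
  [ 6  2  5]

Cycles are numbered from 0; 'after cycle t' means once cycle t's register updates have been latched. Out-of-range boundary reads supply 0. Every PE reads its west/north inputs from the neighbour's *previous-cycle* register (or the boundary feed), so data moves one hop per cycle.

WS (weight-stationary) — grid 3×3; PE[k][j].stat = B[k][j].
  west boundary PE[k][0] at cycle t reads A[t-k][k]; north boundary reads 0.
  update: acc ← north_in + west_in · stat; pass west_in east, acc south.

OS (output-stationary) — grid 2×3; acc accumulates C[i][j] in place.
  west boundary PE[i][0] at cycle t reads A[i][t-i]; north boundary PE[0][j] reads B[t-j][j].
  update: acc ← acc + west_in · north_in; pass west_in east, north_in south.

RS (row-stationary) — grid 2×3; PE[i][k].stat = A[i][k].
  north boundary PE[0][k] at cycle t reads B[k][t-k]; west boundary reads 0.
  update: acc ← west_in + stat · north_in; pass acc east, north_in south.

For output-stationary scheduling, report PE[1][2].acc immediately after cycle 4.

PE[1][2].acc = 56

OS on a 2×3 grid — tracing PE[1][2] and its feeders:
  after 0 — PE[0][2] acc=0, pass-E 0, pass-S 0
  after 0 — PE[1][1] acc=0, pass-E 0, pass-S 0
  after 0 — PE[1][2] acc=0, pass-E 0, pass-S 0
  after 1 — PE[0][2] acc=0, pass-E 0, pass-S 0
  after 1 — PE[1][1] acc=0, pass-E 0, pass-S 0
  after 1 — PE[1][2] acc=0, pass-E 0, pass-S 0
  after 2 — PE[0][2] acc=20, pass-E 5, pass-S 4
  after 2 — PE[1][1] acc=56, pass-E 8, pass-S 7
  after 2 — PE[1][2] acc=0, pass-E 0, pass-S 0
  after 3 — PE[0][2] acc=56, pass-E 9, pass-S 4
  after 3 — PE[1][1] acc=92, pass-E 6, pass-S 6
  after 3 — PE[1][2] acc=32, pass-E 8, pass-S 4
  after 4 — PE[0][2] acc=71, pass-E 3, pass-S 5
  after 4 — PE[1][1] acc=104, pass-E 6, pass-S 2
  after 4 — PE[1][2] acc=56, pass-E 6, pass-S 4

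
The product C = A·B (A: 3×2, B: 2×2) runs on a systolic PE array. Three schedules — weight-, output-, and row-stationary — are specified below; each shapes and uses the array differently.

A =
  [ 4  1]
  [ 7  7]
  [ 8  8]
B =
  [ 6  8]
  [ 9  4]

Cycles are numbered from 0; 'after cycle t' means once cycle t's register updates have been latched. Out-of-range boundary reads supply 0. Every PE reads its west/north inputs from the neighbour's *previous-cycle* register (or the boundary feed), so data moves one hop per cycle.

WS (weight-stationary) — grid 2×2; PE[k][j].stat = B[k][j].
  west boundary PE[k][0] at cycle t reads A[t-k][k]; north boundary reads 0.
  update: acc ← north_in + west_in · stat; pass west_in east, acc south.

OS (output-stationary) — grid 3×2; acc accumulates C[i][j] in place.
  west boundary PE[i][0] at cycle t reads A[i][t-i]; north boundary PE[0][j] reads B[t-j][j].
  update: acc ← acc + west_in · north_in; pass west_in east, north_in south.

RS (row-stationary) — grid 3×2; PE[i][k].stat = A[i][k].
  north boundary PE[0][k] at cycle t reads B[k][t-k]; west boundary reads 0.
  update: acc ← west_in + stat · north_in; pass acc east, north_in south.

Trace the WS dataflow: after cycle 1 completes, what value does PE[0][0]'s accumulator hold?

PE[0][0].acc = 42

Tracing WS — 2×2 array, target PE[0][0]:
  @0  [0,0]  acc 24  |  →4  ↓24
  @1  [0,0]  acc 42  |  →7  ↓42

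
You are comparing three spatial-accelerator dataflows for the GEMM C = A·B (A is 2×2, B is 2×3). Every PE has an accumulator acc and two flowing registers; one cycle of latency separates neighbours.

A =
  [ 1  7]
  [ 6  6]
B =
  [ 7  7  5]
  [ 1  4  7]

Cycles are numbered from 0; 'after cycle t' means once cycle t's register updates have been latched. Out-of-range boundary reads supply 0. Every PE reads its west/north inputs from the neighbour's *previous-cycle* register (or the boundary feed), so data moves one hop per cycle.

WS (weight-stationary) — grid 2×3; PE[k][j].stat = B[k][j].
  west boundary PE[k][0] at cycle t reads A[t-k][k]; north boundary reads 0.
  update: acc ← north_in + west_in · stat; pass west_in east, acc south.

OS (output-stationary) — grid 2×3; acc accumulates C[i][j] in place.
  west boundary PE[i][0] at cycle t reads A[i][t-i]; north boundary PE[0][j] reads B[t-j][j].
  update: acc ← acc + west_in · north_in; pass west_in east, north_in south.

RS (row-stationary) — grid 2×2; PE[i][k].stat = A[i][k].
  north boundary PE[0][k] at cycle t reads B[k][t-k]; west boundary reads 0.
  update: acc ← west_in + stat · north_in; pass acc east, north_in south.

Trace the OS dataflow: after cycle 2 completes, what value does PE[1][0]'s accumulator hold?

PE[1][0].acc = 48

OS on a 2×3 grid — tracing PE[1][0] and its feeders:
  step 0 · PE0,0: acc=7; fwd→1 fwd↓7
  step 0 · PE1,0: acc=0; fwd→0 fwd↓0
  step 1 · PE0,0: acc=14; fwd→7 fwd↓1
  step 1 · PE1,0: acc=42; fwd→6 fwd↓7
  step 2 · PE0,0: acc=14; fwd→0 fwd↓0
  step 2 · PE1,0: acc=48; fwd→6 fwd↓1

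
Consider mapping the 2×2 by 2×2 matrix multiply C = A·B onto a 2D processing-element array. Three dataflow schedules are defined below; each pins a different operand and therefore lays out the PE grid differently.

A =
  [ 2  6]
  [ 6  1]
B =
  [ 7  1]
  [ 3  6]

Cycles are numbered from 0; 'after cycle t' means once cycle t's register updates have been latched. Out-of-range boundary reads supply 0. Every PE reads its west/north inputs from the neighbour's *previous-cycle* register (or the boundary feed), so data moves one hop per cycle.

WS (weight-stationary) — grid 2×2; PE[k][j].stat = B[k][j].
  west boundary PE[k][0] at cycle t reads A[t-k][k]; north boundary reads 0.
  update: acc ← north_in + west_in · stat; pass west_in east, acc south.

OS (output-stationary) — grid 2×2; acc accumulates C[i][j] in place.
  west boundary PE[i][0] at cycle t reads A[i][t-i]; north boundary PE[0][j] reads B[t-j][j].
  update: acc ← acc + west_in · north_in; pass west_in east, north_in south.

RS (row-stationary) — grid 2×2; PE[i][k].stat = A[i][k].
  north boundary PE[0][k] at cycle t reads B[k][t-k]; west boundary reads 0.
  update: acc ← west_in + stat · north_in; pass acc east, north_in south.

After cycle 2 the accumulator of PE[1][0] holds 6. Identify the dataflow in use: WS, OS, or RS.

dataflow = RS

WS (2×2 grid), PE[1][0]:
  @0  [1,0]  acc 0  |  →0  ↓0
  @1  [1,0]  acc 32  |  →6  ↓32
  @2  [1,0]  acc 45  |  →1  ↓45
OS (2×2 grid), PE[1][0]:
  @0  [1,0]  acc 0  |  →0  ↓0
  @1  [1,0]  acc 42  |  →6  ↓7
  @2  [1,0]  acc 45  |  →1  ↓3
RS (2×2 grid), PE[1][0]:
  @0  [1,0]  acc 0  |  →0  ↓0
  @1  [1,0]  acc 42  |  →42  ↓7
  @2  [1,0]  acc 6  |  →6  ↓1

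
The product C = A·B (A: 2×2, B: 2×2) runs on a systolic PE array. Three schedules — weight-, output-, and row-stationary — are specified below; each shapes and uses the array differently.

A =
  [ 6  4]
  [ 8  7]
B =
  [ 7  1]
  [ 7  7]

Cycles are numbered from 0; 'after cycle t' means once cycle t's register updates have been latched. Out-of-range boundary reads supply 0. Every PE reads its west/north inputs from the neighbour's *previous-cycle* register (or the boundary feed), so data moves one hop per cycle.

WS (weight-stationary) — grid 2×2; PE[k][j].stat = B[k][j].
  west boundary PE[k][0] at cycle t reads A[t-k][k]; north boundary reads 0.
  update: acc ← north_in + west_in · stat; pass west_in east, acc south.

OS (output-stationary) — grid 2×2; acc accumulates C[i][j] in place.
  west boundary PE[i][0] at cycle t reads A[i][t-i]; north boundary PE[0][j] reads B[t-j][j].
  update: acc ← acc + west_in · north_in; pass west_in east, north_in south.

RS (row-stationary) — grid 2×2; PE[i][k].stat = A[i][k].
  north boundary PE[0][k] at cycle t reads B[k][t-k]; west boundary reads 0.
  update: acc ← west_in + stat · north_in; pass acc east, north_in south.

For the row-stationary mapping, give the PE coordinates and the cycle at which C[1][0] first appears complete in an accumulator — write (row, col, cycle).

RS: C[1][0] accumulates in PE[1][1]:
  @0  [1,1]  acc 0  |  →0  ↓0
  @1  [1,1]  acc 0  |  →0  ↓0
  @2  [1,1]  acc 105  |  →105  ↓7

(row, col, cycle) = (1, 1, 2)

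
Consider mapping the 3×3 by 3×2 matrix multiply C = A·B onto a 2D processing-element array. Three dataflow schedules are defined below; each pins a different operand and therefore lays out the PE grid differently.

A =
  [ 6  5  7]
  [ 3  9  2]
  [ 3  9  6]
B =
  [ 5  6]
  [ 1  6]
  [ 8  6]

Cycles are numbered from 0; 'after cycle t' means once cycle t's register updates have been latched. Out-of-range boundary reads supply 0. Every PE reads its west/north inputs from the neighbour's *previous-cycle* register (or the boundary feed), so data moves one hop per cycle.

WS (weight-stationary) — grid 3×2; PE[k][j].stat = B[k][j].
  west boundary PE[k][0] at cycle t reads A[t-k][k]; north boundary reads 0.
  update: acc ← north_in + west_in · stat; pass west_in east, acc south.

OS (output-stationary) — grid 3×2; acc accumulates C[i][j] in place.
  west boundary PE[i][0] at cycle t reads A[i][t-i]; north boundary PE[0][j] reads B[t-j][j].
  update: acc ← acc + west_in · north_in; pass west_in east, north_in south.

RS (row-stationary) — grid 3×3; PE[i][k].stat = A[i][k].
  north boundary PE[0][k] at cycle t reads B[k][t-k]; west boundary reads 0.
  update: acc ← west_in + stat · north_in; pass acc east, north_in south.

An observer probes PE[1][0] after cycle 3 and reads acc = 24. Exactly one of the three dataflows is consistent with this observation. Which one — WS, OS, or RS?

— WS: 3×2; PE[1][0] trace:
  step 0 · PE1,0: acc=0; fwd→0 fwd↓0
  step 1 · PE1,0: acc=35; fwd→5 fwd↓35
  step 2 · PE1,0: acc=24; fwd→9 fwd↓24
  step 3 · PE1,0: acc=24; fwd→9 fwd↓24
— OS: 3×2; PE[1][0] trace:
  step 0 · PE1,0: acc=0; fwd→0 fwd↓0
  step 1 · PE1,0: acc=15; fwd→3 fwd↓5
  step 2 · PE1,0: acc=24; fwd→9 fwd↓1
  step 3 · PE1,0: acc=40; fwd→2 fwd↓8
— RS: 3×3; PE[1][0] trace:
  step 0 · PE1,0: acc=0; fwd→0 fwd↓0
  step 1 · PE1,0: acc=15; fwd→15 fwd↓5
  step 2 · PE1,0: acc=18; fwd→18 fwd↓6
  step 3 · PE1,0: acc=0; fwd→0 fwd↓0

dataflow = WS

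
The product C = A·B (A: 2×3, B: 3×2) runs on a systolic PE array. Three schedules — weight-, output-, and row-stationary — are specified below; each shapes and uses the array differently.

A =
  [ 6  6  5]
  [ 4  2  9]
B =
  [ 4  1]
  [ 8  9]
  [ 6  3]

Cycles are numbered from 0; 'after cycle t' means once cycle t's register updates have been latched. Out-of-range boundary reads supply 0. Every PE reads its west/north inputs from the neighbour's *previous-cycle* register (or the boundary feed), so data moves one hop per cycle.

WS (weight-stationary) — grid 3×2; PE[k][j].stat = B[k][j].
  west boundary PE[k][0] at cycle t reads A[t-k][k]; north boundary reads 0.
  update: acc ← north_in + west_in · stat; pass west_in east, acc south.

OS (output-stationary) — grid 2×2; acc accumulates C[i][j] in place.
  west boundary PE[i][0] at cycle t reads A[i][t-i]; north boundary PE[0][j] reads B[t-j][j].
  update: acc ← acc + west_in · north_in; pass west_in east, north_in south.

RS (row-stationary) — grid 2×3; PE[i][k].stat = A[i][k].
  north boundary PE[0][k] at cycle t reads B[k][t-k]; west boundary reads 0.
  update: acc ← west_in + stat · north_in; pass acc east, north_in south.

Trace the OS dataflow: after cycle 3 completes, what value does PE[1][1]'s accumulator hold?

OS 2×2: PE[1][1] cycle-by-cycle (with neighbour feeds):
  after 0 — PE[0][1] acc=0, pass-E 0, pass-S 0
  after 0 — PE[1][0] acc=0, pass-E 0, pass-S 0
  after 0 — PE[1][1] acc=0, pass-E 0, pass-S 0
  after 1 — PE[0][1] acc=6, pass-E 6, pass-S 1
  after 1 — PE[1][0] acc=16, pass-E 4, pass-S 4
  after 1 — PE[1][1] acc=0, pass-E 0, pass-S 0
  after 2 — PE[0][1] acc=60, pass-E 6, pass-S 9
  after 2 — PE[1][0] acc=32, pass-E 2, pass-S 8
  after 2 — PE[1][1] acc=4, pass-E 4, pass-S 1
  after 3 — PE[0][1] acc=75, pass-E 5, pass-S 3
  after 3 — PE[1][0] acc=86, pass-E 9, pass-S 6
  after 3 — PE[1][1] acc=22, pass-E 2, pass-S 9

PE[1][1].acc = 22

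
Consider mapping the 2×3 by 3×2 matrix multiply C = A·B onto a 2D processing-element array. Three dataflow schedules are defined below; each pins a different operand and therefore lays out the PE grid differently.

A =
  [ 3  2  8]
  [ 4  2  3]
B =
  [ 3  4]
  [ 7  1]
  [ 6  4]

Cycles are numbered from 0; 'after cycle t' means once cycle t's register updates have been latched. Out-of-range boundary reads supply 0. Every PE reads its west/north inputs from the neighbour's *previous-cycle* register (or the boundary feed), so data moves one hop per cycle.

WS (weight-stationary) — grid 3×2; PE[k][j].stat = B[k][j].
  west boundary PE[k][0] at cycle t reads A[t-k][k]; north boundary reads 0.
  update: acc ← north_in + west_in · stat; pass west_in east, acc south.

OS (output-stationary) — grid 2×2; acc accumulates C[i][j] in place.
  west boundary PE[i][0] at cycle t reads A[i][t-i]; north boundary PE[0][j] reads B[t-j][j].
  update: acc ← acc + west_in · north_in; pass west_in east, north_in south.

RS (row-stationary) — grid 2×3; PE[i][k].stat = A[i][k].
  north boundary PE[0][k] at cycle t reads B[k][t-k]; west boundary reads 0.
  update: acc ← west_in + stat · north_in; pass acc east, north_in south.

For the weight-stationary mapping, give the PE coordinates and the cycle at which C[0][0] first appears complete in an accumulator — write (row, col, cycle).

WS: C[0][0] accumulates in PE[2][0]:
  0: (2,0).acc=0  regs=<0,0>
  1: (2,0).acc=0  regs=<0,0>
  2: (2,0).acc=71  regs=<8,71>

(row, col, cycle) = (2, 0, 2)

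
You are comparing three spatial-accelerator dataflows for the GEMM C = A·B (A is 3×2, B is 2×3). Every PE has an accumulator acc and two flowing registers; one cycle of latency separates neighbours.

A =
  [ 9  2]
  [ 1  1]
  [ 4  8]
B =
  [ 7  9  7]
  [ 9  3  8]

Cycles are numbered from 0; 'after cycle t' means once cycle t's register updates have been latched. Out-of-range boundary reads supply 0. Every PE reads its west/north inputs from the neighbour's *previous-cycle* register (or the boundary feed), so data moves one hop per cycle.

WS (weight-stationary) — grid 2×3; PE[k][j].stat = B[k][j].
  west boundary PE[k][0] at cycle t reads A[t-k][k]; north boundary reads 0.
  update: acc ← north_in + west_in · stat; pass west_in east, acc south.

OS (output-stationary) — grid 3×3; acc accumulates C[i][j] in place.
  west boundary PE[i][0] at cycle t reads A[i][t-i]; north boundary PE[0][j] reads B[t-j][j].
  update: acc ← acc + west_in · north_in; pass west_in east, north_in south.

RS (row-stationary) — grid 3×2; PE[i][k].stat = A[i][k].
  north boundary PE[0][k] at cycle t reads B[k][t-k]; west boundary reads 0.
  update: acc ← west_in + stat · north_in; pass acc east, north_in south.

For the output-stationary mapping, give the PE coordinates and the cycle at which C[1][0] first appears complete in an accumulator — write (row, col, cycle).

(row, col, cycle) = (1, 0, 2)

OS: C[1][0] accumulates in PE[1][0]:
  @0  [1,0]  acc 0  |  →0  ↓0
  @1  [1,0]  acc 7  |  →1  ↓7
  @2  [1,0]  acc 16  |  →1  ↓9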